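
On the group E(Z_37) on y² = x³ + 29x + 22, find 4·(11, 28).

Write Q = (11, 28).
Repeated addition: build up to 4Q.
2Q: tangent at (11, 28): λ = (3·11² + 29)/(2·28) ≡ 22/19. 19⁻¹ ≡ 2 (mod 37) since 19·2 = 38 ≡ 1, so λ ≡ 22·2 ≡ 7.
  x = λ² - 11 - 11 = 49 - 22 ≡ 27; y = λ·(11 - 27) - 28 ≡ 8. → (27, 8)
3Q: (27, 8) + (11, 28). λ = (28 - 8)/(11 - 27) ≡ 20/21 mod 37. 21⁻¹ ≡ 30 (mod 37) since 21·30 = 630 ≡ 1, so λ ≡ 8.
  x = λ² - 27 - 11 = 64 - 38 ≡ 26; y = λ·(27 - 26) - 8 ≡ 0. → (26, 0)
4Q: (26, 0) + (11, 28). λ = (28 - 0)/(11 - 26) ≡ 28/22 mod 37. 22⁻¹ ≡ 32 (mod 37) since 22·32 = 704 ≡ 1, so λ ≡ 8.
  x = λ² - 26 - 11 = 64 - 37 ≡ 27; y = λ·(26 - 27) - 0 ≡ 29. → (27, 29)

(27, 29)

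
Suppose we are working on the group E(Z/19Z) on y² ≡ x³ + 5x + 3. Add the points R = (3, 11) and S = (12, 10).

(3, 11) + (12, 10). λ = (10 - 11)/(12 - 3) ≡ 18/9 mod 19. 9⁻¹ ≡ 17 (mod 19), so λ ≡ 2.
  x = λ² - 3 - 12 = 4 - 15 ≡ 8; y = λ·(3 - 8) - 11 ≡ 17. → (8, 17)

(8, 17)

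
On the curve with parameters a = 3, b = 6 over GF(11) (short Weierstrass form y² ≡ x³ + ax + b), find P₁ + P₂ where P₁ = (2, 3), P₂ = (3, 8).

(2, 3) + (3, 8). λ = (8 - 3)/(3 - 2) ≡ 5/1 mod 11. 1⁻¹ ≡ 1 (mod 11) since 1·1 = 1 ≡ 1, so λ ≡ 5.
  x = λ² - 2 - 3 = 25 - 5 ≡ 9; y = λ·(2 - 9) - 3 ≡ 6. → (9, 6)

(9, 6)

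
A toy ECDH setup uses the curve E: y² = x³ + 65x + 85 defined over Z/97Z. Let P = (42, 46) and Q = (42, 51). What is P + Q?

O

The two points share x = 42 and their y-coordinates satisfy 46 + 51 ≡ 0 (mod 97), so they are inverses. Their sum is ∞.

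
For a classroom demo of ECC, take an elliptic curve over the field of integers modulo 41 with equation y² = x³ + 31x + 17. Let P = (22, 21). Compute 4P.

Double-and-add on 4 = (100)₂. Start with P = (22, 21) for the leading 1-bit.
double: tangent at (22, 21): λ = (3·22² + 31)/(2·21) ≡ 7/1. 1⁻¹ ≡ 1 (mod 41) since 1·1 = 1 ≡ 1, so λ ≡ 7·1 ≡ 7.
  x = λ² - 22 - 22 = 49 - 44 ≡ 5; y = λ·(22 - 5) - 21 ≡ 16. → (5, 16)
double: tangent at (5, 16): λ = (3·5² + 31)/(2·16) ≡ 24/32. 32⁻¹ ≡ 9 (mod 41) since 32·9 = 288 ≡ 1, so λ ≡ 24·9 ≡ 11.
  x = λ² - 5 - 5 = 121 - 10 ≡ 29; y = λ·(5 - 29) - 16 ≡ 7. → (29, 7)

(29, 7)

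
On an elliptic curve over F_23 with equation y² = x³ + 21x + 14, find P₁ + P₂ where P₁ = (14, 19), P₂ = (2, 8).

(14, 19) + (2, 8). λ = (8 - 19)/(2 - 14) ≡ 12/11 mod 23. 11⁻¹ ≡ 21 (mod 23), so λ ≡ 22.
  x = λ² - 14 - 2 = 484 - 16 ≡ 8; y = λ·(14 - 8) - 19 ≡ 21. → (8, 21)

(8, 21)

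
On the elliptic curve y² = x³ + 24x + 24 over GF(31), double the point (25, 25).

tangent at (25, 25): λ = (3·25² + 24)/(2·25) ≡ 8/19. 19⁻¹ ≡ 18 (mod 31) since 19·18 = 342 ≡ 1, so λ ≡ 8·18 ≡ 20.
  x = λ² - 25 - 25 = 400 - 50 ≡ 9; y = λ·(25 - 9) - 25 ≡ 16. → (9, 16)

(9, 16)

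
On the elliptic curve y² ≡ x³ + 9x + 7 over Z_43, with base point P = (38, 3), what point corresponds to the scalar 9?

Double-and-add on 9 = (1001)₂. Start with P = (38, 3) for the leading 1-bit.
double: tangent at (38, 3): λ = (3·38² + 9)/(2·3) ≡ 41/6. 6⁻¹ ≡ 36 (mod 43), so λ ≡ 41·36 ≡ 14.
  x = λ² - 38 - 38 = 196 - 76 ≡ 34; y = λ·(38 - 34) - 3 ≡ 10. → (34, 10)
double: tangent at (34, 10): λ = (3·34² + 9)/(2·10) ≡ 37/20. 20⁻¹ ≡ 28 (mod 43), so λ ≡ 37·28 ≡ 4.
  x = λ² - 34 - 34 = 16 - 68 ≡ 34; y = λ·(34 - 34) - 10 ≡ 33. → (34, 33)
double: tangent at (34, 33): λ = (3·34² + 9)/(2·33) ≡ 37/23. 23⁻¹ ≡ 15 (mod 43) since 23·15 = 345 ≡ 1, so λ ≡ 37·15 ≡ 39.
  x = λ² - 34 - 34 = 1521 - 68 ≡ 34; y = λ·(34 - 34) - 33 ≡ 10. → (34, 10)
add P: (34, 10) + (38, 3). λ = (3 - 10)/(38 - 34) ≡ 36/4 mod 43. 4⁻¹ ≡ 11 (mod 43), so λ ≡ 9.
  x = λ² - 34 - 38 = 81 - 72 ≡ 9; y = λ·(34 - 9) - 10 ≡ 0. → (9, 0)

(9, 0)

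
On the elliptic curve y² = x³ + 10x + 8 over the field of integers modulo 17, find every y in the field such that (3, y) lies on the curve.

x³ + 10x + 8 = 65 ≡ 14 (mod 17).
14 is a non-residue mod 17; no y exists.

none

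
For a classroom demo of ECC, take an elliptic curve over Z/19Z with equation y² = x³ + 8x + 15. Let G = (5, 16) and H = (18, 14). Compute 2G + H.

First 2G:
Repeated addition: build up to 2G.
2G: tangent at (5, 16): λ = (3·5² + 8)/(2·16) ≡ 7/13. 13⁻¹ ≡ 3 (mod 19), so λ ≡ 7·3 ≡ 2.
  x = λ² - 5 - 5 = 4 - 10 ≡ 13; y = λ·(5 - 13) - 16 ≡ 6. → (13, 6)
2G = (13, 6).
Finally 2G + H:
(13, 6) + (18, 14). λ = (14 - 6)/(18 - 13) ≡ 8/5 mod 19. 5⁻¹ ≡ 4 (mod 19), so λ ≡ 13.
  x = λ² - 13 - 18 = 169 - 31 ≡ 5; y = λ·(13 - 5) - 6 ≡ 3. → (5, 3)

(5, 3)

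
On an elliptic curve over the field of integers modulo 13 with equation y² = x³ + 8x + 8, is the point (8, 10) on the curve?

no

y² = 10² ≡ 9; x³ + 8x + 8 = 584 ≡ 12 (mod 13). 9 ≠ 12.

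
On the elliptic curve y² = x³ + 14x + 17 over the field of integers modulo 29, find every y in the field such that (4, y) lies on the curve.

none

x³ + 14x + 17 = 137 ≡ 21 (mod 29).
21 is a non-residue mod 29; no y exists.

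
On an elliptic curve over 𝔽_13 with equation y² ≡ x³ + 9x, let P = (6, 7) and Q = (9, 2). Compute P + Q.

(6, 7) + (9, 2). λ = (2 - 7)/(9 - 6) ≡ 8/3 mod 13. 3⁻¹ ≡ 9 (mod 13), so λ ≡ 7.
  x = λ² - 6 - 9 = 49 - 15 ≡ 8; y = λ·(6 - 8) - 7 ≡ 5. → (8, 5)

(8, 5)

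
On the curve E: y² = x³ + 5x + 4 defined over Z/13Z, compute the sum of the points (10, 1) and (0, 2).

(10, 1) + (0, 2). λ = (2 - 1)/(0 - 10) ≡ 1/3 mod 13. 3⁻¹ ≡ 9 (mod 13), so λ ≡ 9.
  x = λ² - 10 - 0 = 81 - 10 ≡ 6; y = λ·(10 - 6) - 1 ≡ 9. → (6, 9)

(6, 9)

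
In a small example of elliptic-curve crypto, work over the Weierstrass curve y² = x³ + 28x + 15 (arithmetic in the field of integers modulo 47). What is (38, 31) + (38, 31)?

(20, 31)

tangent at (38, 31): λ = (3·38² + 28)/(2·31) ≡ 36/15. 15⁻¹ ≡ 22 (mod 47) since 15·22 = 330 ≡ 1, so λ ≡ 36·22 ≡ 40.
  x = λ² - 38 - 38 = 1600 - 76 ≡ 20; y = λ·(38 - 20) - 31 ≡ 31. → (20, 31)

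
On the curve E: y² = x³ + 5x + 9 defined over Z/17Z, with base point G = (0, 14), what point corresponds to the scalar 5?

(6, 0)

Double-and-add on 5 = (101)₂. Start with G = (0, 14) for the leading 1-bit.
double: tangent at (0, 14): λ = (3·0² + 5)/(2·14) ≡ 5/11. 11⁻¹ ≡ 14 (mod 17), so λ ≡ 5·14 ≡ 2.
  x = λ² - 0 - 0 = 4 - 0 ≡ 4; y = λ·(0 - 4) - 14 ≡ 12. → (4, 12)
double: tangent at (4, 12): λ = (3·4² + 5)/(2·12) ≡ 2/7. 7⁻¹ ≡ 5 (mod 17), so λ ≡ 2·5 ≡ 10.
  x = λ² - 4 - 4 = 100 - 8 ≡ 7; y = λ·(4 - 7) - 12 ≡ 9. → (7, 9)
add G: (7, 9) + (0, 14). λ = (14 - 9)/(0 - 7) ≡ 5/10 mod 17. 10⁻¹ ≡ 12 (mod 17) since 10·12 = 120 ≡ 1, so λ ≡ 9.
  x = λ² - 7 - 0 = 81 - 7 ≡ 6; y = λ·(7 - 6) - 9 ≡ 0. → (6, 0)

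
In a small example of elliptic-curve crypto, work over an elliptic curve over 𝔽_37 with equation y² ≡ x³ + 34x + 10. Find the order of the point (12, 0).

2P: (12, 0) + (12, 0): same x and y₁ ≡ -y₂, so the sum is O.
2P = O, so the order is 2.

2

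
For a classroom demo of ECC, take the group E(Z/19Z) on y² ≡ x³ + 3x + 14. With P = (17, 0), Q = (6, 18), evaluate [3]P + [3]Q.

(2, 16)

First 3P:
Repeated addition: build up to 3P.
2P: (17, 0) + (17, 0): same x and y₁ ≡ -y₂, so the sum is 𝒪.
3P: 𝒪 + (17, 0) = (17, 0) (identity).
3P = (17, 0).
Next 3Q:
Repeated addition: build up to 3Q.
2Q: tangent at (6, 18): λ = (3·6² + 3)/(2·18) ≡ 16/17. 17⁻¹ ≡ 9 (mod 19), so λ ≡ 16·9 ≡ 11.
  x = λ² - 6 - 6 = 121 - 12 ≡ 14; y = λ·(6 - 14) - 18 ≡ 8. → (14, 8)
3Q: (14, 8) + (6, 18). λ = (18 - 8)/(6 - 14) ≡ 10/11 mod 19. 11⁻¹ ≡ 7 (mod 19) since 11·7 = 77 ≡ 1, so λ ≡ 13.
  x = λ² - 14 - 6 = 169 - 20 ≡ 16; y = λ·(14 - 16) - 8 ≡ 4. → (16, 4)
3Q = (16, 4).
Finally 3P + 3Q:
(17, 0) + (16, 4). λ = (4 - 0)/(16 - 17) ≡ 4/18 mod 19. 18⁻¹ ≡ 18 (mod 19) since 18·18 = 324 ≡ 1, so λ ≡ 15.
  x = λ² - 17 - 16 = 225 - 33 ≡ 2; y = λ·(17 - 2) - 0 ≡ 16. → (2, 16)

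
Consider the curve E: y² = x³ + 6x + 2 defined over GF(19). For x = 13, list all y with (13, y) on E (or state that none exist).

4, 15

x³ + 6x + 2 = 2277 ≡ 16 (mod 19).
Square roots of 16 mod 19: 4 and 15 (since 4² = 16 ≡ 16).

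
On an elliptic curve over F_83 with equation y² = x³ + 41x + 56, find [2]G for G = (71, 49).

tangent at (71, 49): λ = (3·71² + 41)/(2·49) ≡ 58/15. 15⁻¹ ≡ 72 (mod 83) since 15·72 = 1080 ≡ 1, so λ ≡ 58·72 ≡ 26.
  x = λ² - 71 - 71 = 676 - 142 ≡ 36; y = λ·(71 - 36) - 49 ≡ 31. → (36, 31)

(36, 31)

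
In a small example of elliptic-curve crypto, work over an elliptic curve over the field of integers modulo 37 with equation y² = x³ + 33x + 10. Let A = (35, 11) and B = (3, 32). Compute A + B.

(35, 11) + (3, 32). λ = (32 - 11)/(3 - 35) ≡ 21/5 mod 37. 5⁻¹ ≡ 15 (mod 37) since 5·15 = 75 ≡ 1, so λ ≡ 19.
  x = λ² - 35 - 3 = 361 - 38 ≡ 27; y = λ·(35 - 27) - 11 ≡ 30. → (27, 30)

(27, 30)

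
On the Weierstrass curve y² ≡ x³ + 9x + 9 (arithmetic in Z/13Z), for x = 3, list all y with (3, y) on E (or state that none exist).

none

x³ + 9x + 9 = 63 ≡ 11 (mod 13).
11 is a non-residue mod 13; no y exists.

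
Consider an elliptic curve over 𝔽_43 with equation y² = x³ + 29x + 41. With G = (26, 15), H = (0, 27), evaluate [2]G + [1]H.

(12, 28)

First 2G:
Repeated addition: build up to 2G.
2G: tangent at (26, 15): λ = (3·26² + 29)/(2·15) ≡ 36/30. 30⁻¹ ≡ 33 (mod 43), so λ ≡ 36·33 ≡ 27.
  x = λ² - 26 - 26 = 729 - 52 ≡ 32; y = λ·(26 - 32) - 15 ≡ 38. → (32, 38)
2G = (32, 38).
Finally 2G + H:
(32, 38) + (0, 27). λ = (27 - 38)/(0 - 32) ≡ 32/11 mod 43. 11⁻¹ ≡ 4 (mod 43), so λ ≡ 42.
  x = λ² - 32 - 0 = 1764 - 32 ≡ 12; y = λ·(32 - 12) - 38 ≡ 28. → (12, 28)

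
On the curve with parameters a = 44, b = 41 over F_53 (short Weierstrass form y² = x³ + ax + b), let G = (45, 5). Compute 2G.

(26, 30)

tangent at (45, 5): λ = (3·45² + 44)/(2·5) ≡ 24/10. 10⁻¹ ≡ 16 (mod 53) since 10·16 = 160 ≡ 1, so λ ≡ 24·16 ≡ 13.
  x = λ² - 45 - 45 = 169 - 90 ≡ 26; y = λ·(45 - 26) - 5 ≡ 30. → (26, 30)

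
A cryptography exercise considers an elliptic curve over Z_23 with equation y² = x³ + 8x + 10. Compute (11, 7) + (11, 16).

O

The two points share x = 11 and their y-coordinates satisfy 7 + 16 ≡ 0 (mod 23), so they are inverses. Their sum is O.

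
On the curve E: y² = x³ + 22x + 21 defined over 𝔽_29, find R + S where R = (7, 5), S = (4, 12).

(7, 5) + (4, 12). λ = (12 - 5)/(4 - 7) ≡ 7/26 mod 29. 26⁻¹ ≡ 19 (mod 29), so λ ≡ 17.
  x = λ² - 7 - 4 = 289 - 11 ≡ 17; y = λ·(7 - 17) - 5 ≡ 28. → (17, 28)

(17, 28)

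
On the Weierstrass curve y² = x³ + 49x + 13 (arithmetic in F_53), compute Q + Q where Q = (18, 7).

tangent at (18, 7): λ = (3·18² + 49)/(2·7) ≡ 14/14. 14⁻¹ ≡ 19 (mod 53) since 14·19 = 266 ≡ 1, so λ ≡ 14·19 ≡ 1.
  x = λ² - 18 - 18 = 1 - 36 ≡ 18; y = λ·(18 - 18) - 7 ≡ 46. → (18, 46)

(18, 46)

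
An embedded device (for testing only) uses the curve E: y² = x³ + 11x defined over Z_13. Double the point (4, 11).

tangent at (4, 11): λ = (3·4² + 11)/(2·11) ≡ 7/9. 9⁻¹ ≡ 3 (mod 13), so λ ≡ 7·3 ≡ 8.
  x = λ² - 4 - 4 = 64 - 8 ≡ 4; y = λ·(4 - 4) - 11 ≡ 2. → (4, 2)

(4, 2)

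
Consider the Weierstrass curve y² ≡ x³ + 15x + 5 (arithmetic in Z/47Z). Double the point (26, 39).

tangent at (26, 39): λ = (3·26² + 15)/(2·39) ≡ 22/31. 31⁻¹ ≡ 44 (mod 47), so λ ≡ 22·44 ≡ 28.
  x = λ² - 26 - 26 = 784 - 52 ≡ 27; y = λ·(26 - 27) - 39 ≡ 27. → (27, 27)

(27, 27)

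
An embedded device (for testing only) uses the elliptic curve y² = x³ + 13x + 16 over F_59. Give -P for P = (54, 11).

(54, 48)

-(54, 11) = (54, -11 mod 59) = (54, 48).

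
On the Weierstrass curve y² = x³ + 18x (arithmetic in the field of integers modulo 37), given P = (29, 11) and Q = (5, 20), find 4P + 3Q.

(29, 26)

First 4P:
Repeated addition: build up to 4P.
2P: tangent at (29, 11): λ = (3·29² + 18)/(2·11) ≡ 25/22. 22⁻¹ ≡ 32 (mod 37), so λ ≡ 25·32 ≡ 23.
  x = λ² - 29 - 29 = 529 - 58 ≡ 27; y = λ·(29 - 27) - 11 ≡ 35. → (27, 35)
3P: (27, 35) + (29, 11). λ = (11 - 35)/(29 - 27) ≡ 13/2 mod 37. 2⁻¹ ≡ 19 (mod 37), so λ ≡ 25.
  x = λ² - 27 - 29 = 625 - 56 ≡ 14; y = λ·(27 - 14) - 35 ≡ 31. → (14, 31)
4P: (14, 31) + (29, 11). λ = (11 - 31)/(29 - 14) ≡ 17/15 mod 37. 15⁻¹ ≡ 5 (mod 37), so λ ≡ 11.
  x = λ² - 14 - 29 = 121 - 43 ≡ 4; y = λ·(14 - 4) - 31 ≡ 5. → (4, 5)
4P = (4, 5).
Next 3Q:
Repeated addition: build up to 3Q.
2Q: tangent at (5, 20): λ = (3·5² + 18)/(2·20) ≡ 19/3. 3⁻¹ ≡ 25 (mod 37) since 3·25 = 75 ≡ 1, so λ ≡ 19·25 ≡ 31.
  x = λ² - 5 - 5 = 961 - 10 ≡ 26; y = λ·(5 - 26) - 20 ≡ 32. → (26, 32)
3Q: (26, 32) + (5, 20). λ = (20 - 32)/(5 - 26) ≡ 25/16 mod 37. 16⁻¹ ≡ 7 (mod 37), so λ ≡ 27.
  x = λ² - 26 - 5 = 729 - 31 ≡ 32; y = λ·(26 - 32) - 32 ≡ 28. → (32, 28)
3Q = (32, 28).
Finally 4P + 3Q:
(4, 5) + (32, 28). λ = (28 - 5)/(32 - 4) ≡ 23/28 mod 37. 28⁻¹ ≡ 4 (mod 37) since 28·4 = 112 ≡ 1, so λ ≡ 18.
  x = λ² - 4 - 32 = 324 - 36 ≡ 29; y = λ·(4 - 29) - 5 ≡ 26. → (29, 26)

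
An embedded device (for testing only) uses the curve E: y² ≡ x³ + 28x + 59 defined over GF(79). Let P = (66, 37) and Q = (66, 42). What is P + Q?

O

The two points share x = 66 and their y-coordinates satisfy 37 + 42 ≡ 0 (mod 79), so they are inverses. Their sum is O.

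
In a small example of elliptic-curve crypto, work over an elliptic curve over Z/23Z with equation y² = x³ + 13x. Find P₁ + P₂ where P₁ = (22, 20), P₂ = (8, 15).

(20, 7)

(22, 20) + (8, 15). λ = (15 - 20)/(8 - 22) ≡ 18/9 mod 23. 9⁻¹ ≡ 18 (mod 23) since 9·18 = 162 ≡ 1, so λ ≡ 2.
  x = λ² - 22 - 8 = 4 - 30 ≡ 20; y = λ·(22 - 20) - 20 ≡ 7. → (20, 7)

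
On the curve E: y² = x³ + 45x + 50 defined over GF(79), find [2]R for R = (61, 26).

tangent at (61, 26): λ = (3·61² + 45)/(2·26) ≡ 69/52. 52⁻¹ ≡ 38 (mod 79), so λ ≡ 69·38 ≡ 15.
  x = λ² - 61 - 61 = 225 - 122 ≡ 24; y = λ·(61 - 24) - 26 ≡ 55. → (24, 55)

(24, 55)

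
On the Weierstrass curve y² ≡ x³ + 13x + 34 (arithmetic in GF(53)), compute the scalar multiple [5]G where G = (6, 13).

Double-and-add on 5 = (101)₂. Start with G = (6, 13) for the leading 1-bit.
double: tangent at (6, 13): λ = (3·6² + 13)/(2·13) ≡ 15/26. 26⁻¹ ≡ 51 (mod 53), so λ ≡ 15·51 ≡ 23.
  x = λ² - 6 - 6 = 529 - 12 ≡ 40; y = λ·(6 - 40) - 13 ≡ 0. → (40, 0)
double: (40, 0) + (40, 0): same x and y₁ ≡ -y₂, so the sum is O.
add G: O + (6, 13) = (6, 13) (identity).

(6, 13)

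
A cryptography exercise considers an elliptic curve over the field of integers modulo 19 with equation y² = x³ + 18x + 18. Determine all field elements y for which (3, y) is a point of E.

2, 17

x³ + 18x + 18 = 99 ≡ 4 (mod 19).
Square roots of 4 mod 19: 2 and 17 (since 2² = 4 ≡ 4).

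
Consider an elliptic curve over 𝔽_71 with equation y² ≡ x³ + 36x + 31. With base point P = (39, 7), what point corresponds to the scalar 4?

Double-and-add on 4 = (100)₂. Start with P = (39, 7) for the leading 1-bit.
double: tangent at (39, 7): λ = (3·39² + 36)/(2·7) ≡ 55/14. 14⁻¹ ≡ 66 (mod 71), so λ ≡ 55·66 ≡ 9.
  x = λ² - 39 - 39 = 81 - 78 ≡ 3; y = λ·(39 - 3) - 7 ≡ 33. → (3, 33)
double: tangent at (3, 33): λ = (3·3² + 36)/(2·33) ≡ 63/66. 66⁻¹ ≡ 14 (mod 71), so λ ≡ 63·14 ≡ 30.
  x = λ² - 3 - 3 = 900 - 6 ≡ 42; y = λ·(3 - 42) - 33 ≡ 4. → (42, 4)

(42, 4)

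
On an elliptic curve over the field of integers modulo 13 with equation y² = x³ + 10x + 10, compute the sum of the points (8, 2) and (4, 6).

(2, 5)

(8, 2) + (4, 6). λ = (6 - 2)/(4 - 8) ≡ 4/9 mod 13. 9⁻¹ ≡ 3 (mod 13), so λ ≡ 12.
  x = λ² - 8 - 4 = 144 - 12 ≡ 2; y = λ·(8 - 2) - 2 ≡ 5. → (2, 5)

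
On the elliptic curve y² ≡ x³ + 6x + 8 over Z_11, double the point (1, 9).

tangent at (1, 9): λ = (3·1² + 6)/(2·9) ≡ 9/7. 7⁻¹ ≡ 8 (mod 11), so λ ≡ 9·8 ≡ 6.
  x = λ² - 1 - 1 = 36 - 2 ≡ 1; y = λ·(1 - 1) - 9 ≡ 2. → (1, 2)

(1, 2)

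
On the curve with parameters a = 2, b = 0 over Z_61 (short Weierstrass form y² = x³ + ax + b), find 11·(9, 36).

Write P = (9, 36).
Double-and-add on 11 = (1011)₂. Start with P = (9, 36) for the leading 1-bit.
double: tangent at (9, 36): λ = (3·9² + 2)/(2·36) ≡ 1/11. 11⁻¹ ≡ 50 (mod 61), so λ ≡ 1·50 ≡ 50.
  x = λ² - 9 - 9 = 2500 - 18 ≡ 42; y = λ·(9 - 42) - 36 ≡ 22. → (42, 22)
double: tangent at (42, 22): λ = (3·42² + 2)/(2·22) ≡ 48/44. 44⁻¹ ≡ 43 (mod 61), so λ ≡ 48·43 ≡ 51.
  x = λ² - 42 - 42 = 2601 - 84 ≡ 16; y = λ·(42 - 16) - 22 ≡ 23. → (16, 23)
add P: (16, 23) + (9, 36). λ = (36 - 23)/(9 - 16) ≡ 13/54 mod 61. 54⁻¹ ≡ 26 (mod 61), so λ ≡ 33.
  x = λ² - 16 - 9 = 1089 - 25 ≡ 27; y = λ·(16 - 27) - 23 ≡ 41. → (27, 41)
double: tangent at (27, 41): λ = (3·27² + 2)/(2·41) ≡ 54/21. 21⁻¹ ≡ 32 (mod 61), so λ ≡ 54·32 ≡ 20.
  x = λ² - 27 - 27 = 400 - 54 ≡ 41; y = λ·(27 - 41) - 41 ≡ 45. → (41, 45)
add P: (41, 45) + (9, 36). λ = (36 - 45)/(9 - 41) ≡ 52/29 mod 61. 29⁻¹ ≡ 40 (mod 61), so λ ≡ 6.
  x = λ² - 41 - 9 = 36 - 50 ≡ 47; y = λ·(41 - 47) - 45 ≡ 41. → (47, 41)

(47, 41)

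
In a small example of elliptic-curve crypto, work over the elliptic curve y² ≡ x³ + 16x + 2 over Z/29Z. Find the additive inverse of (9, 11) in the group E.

-(9, 11) = (9, -11 mod 29) = (9, 18).

(9, 18)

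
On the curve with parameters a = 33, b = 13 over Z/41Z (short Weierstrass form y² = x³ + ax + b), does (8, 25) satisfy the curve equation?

y² = 25² ≡ 10; x³ + 33x + 13 = 789 ≡ 10 (mod 41). 10 = 10.

yes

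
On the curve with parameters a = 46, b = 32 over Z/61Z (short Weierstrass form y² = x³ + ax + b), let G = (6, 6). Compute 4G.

Repeated addition: build up to 4G.
2G: tangent at (6, 6): λ = (3·6² + 46)/(2·6) ≡ 32/12. 12⁻¹ ≡ 56 (mod 61) since 12·56 = 672 ≡ 1, so λ ≡ 32·56 ≡ 23.
  x = λ² - 6 - 6 = 529 - 12 ≡ 29; y = λ·(6 - 29) - 6 ≡ 14. → (29, 14)
3G: (29, 14) + (6, 6). λ = (6 - 14)/(6 - 29) ≡ 53/38 mod 61. 38⁻¹ ≡ 53 (mod 61) since 38·53 = 2014 ≡ 1, so λ ≡ 3.
  x = λ² - 29 - 6 = 9 - 35 ≡ 35; y = λ·(29 - 35) - 14 ≡ 29. → (35, 29)
4G: (35, 29) + (6, 6). λ = (6 - 29)/(6 - 35) ≡ 38/32 mod 61. 32⁻¹ ≡ 21 (mod 61), so λ ≡ 5.
  x = λ² - 35 - 6 = 25 - 41 ≡ 45; y = λ·(35 - 45) - 29 ≡ 43. → (45, 43)

(45, 43)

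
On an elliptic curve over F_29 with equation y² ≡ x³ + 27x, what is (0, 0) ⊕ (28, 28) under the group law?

(0, 0) + (28, 28). λ = (28 - 0)/(28 - 0) ≡ 28/28 mod 29. 28⁻¹ ≡ 28 (mod 29) since 28·28 = 784 ≡ 1, so λ ≡ 1.
  x = λ² - 0 - 28 = 1 - 28 ≡ 2; y = λ·(0 - 2) - 0 ≡ 27. → (2, 27)

(2, 27)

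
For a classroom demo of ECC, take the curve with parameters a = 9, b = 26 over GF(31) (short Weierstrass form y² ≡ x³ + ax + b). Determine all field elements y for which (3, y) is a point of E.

7, 24

x³ + 9x + 26 = 80 ≡ 18 (mod 31).
Square roots of 18 mod 31: 7 and 24 (since 7² = 49 ≡ 18).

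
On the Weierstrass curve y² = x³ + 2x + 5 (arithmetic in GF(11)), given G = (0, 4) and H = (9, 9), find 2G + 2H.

First 2G:
Repeated addition: build up to 2G.
2G: tangent at (0, 4): λ = (3·0² + 2)/(2·4) ≡ 2/8. 8⁻¹ ≡ 7 (mod 11), so λ ≡ 2·7 ≡ 3.
  x = λ² - 0 - 0 = 9 - 0 ≡ 9; y = λ·(0 - 9) - 4 ≡ 2. → (9, 2)
2G = (9, 2).
Next 2H:
Repeated addition: build up to 2H.
2H: tangent at (9, 9): λ = (3·9² + 2)/(2·9) ≡ 3/7. 7⁻¹ ≡ 8 (mod 11), so λ ≡ 3·8 ≡ 2.
  x = λ² - 9 - 9 = 4 - 18 ≡ 8; y = λ·(9 - 8) - 9 ≡ 4. → (8, 4)
2H = (8, 4).
Finally 2G + 2H:
(9, 2) + (8, 4). λ = (4 - 2)/(8 - 9) ≡ 2/10 mod 11. 10⁻¹ ≡ 10 (mod 11), so λ ≡ 9.
  x = λ² - 9 - 8 = 81 - 17 ≡ 9; y = λ·(9 - 9) - 2 ≡ 9. → (9, 9)

(9, 9)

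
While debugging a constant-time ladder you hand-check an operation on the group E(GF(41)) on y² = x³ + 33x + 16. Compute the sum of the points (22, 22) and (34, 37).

(22, 22) + (34, 37). λ = (37 - 22)/(34 - 22) ≡ 15/12 mod 41. 12⁻¹ ≡ 24 (mod 41) since 12·24 = 288 ≡ 1, so λ ≡ 32.
  x = λ² - 22 - 34 = 1024 - 56 ≡ 25; y = λ·(22 - 25) - 22 ≡ 5. → (25, 5)

(25, 5)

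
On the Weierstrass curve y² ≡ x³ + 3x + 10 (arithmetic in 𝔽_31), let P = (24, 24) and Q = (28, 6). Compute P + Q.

(7, 8)

(24, 24) + (28, 6). λ = (6 - 24)/(28 - 24) ≡ 13/4 mod 31. 4⁻¹ ≡ 8 (mod 31), so λ ≡ 11.
  x = λ² - 24 - 28 = 121 - 52 ≡ 7; y = λ·(24 - 7) - 24 ≡ 8. → (7, 8)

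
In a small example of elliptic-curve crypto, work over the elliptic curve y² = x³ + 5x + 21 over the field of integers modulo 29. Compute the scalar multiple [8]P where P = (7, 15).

Repeated addition: build up to 8P.
2P: tangent at (7, 15): λ = (3·7² + 5)/(2·15) ≡ 7/1. 1⁻¹ ≡ 1 (mod 29), so λ ≡ 7·1 ≡ 7.
  x = λ² - 7 - 7 = 49 - 14 ≡ 6; y = λ·(7 - 6) - 15 ≡ 21. → (6, 21)
3P: (6, 21) + (7, 15). λ = (15 - 21)/(7 - 6) ≡ 23/1 mod 29. 1⁻¹ ≡ 1 (mod 29), so λ ≡ 23.
  x = λ² - 6 - 7 = 529 - 13 ≡ 23; y = λ·(6 - 23) - 21 ≡ 23. → (23, 23)
4P: (23, 23) + (7, 15). λ = (15 - 23)/(7 - 23) ≡ 21/13 mod 29. 13⁻¹ ≡ 9 (mod 29) since 13·9 = 117 ≡ 1, so λ ≡ 15.
  x = λ² - 23 - 7 = 225 - 30 ≡ 21; y = λ·(23 - 21) - 23 ≡ 7. → (21, 7)
5P: (21, 7) + (7, 15). λ = (15 - 7)/(7 - 21) ≡ 8/15 mod 29. 15⁻¹ ≡ 2 (mod 29) since 15·2 = 30 ≡ 1, so λ ≡ 16.
  x = λ² - 21 - 7 = 256 - 28 ≡ 25; y = λ·(21 - 25) - 7 ≡ 16. → (25, 16)
6P: (25, 16) + (7, 15). λ = (15 - 16)/(7 - 25) ≡ 28/11 mod 29. 11⁻¹ ≡ 8 (mod 29) since 11·8 = 88 ≡ 1, so λ ≡ 21.
  x = λ² - 25 - 7 = 441 - 32 ≡ 3; y = λ·(25 - 3) - 16 ≡ 11. → (3, 11)
7P: (3, 11) + (7, 15). λ = (15 - 11)/(7 - 3) ≡ 4/4 mod 29. 4⁻¹ ≡ 22 (mod 29), so λ ≡ 1.
  x = λ² - 3 - 7 = 1 - 10 ≡ 20; y = λ·(3 - 20) - 11 ≡ 1. → (20, 1)
8P: (20, 1) + (7, 15). λ = (15 - 1)/(7 - 20) ≡ 14/16 mod 29. 16⁻¹ ≡ 20 (mod 29), so λ ≡ 19.
  x = λ² - 20 - 7 = 361 - 27 ≡ 15; y = λ·(20 - 15) - 1 ≡ 7. → (15, 7)

(15, 7)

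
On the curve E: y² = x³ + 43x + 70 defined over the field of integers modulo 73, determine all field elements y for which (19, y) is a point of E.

x³ + 43x + 70 = 7746 ≡ 8 (mod 73).
Square roots of 8 mod 73: 9 and 64 (since 9² = 81 ≡ 8).

9, 64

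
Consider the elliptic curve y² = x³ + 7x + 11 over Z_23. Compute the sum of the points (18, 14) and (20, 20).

(17, 12)

(18, 14) + (20, 20). λ = (20 - 14)/(20 - 18) ≡ 6/2 mod 23. 2⁻¹ ≡ 12 (mod 23), so λ ≡ 3.
  x = λ² - 18 - 20 = 9 - 38 ≡ 17; y = λ·(18 - 17) - 14 ≡ 12. → (17, 12)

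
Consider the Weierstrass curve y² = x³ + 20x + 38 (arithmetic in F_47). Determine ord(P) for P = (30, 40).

2P: tangent at (30, 40): λ = (3·30² + 20)/(2·40) ≡ 41/33. 33⁻¹ ≡ 10 (mod 47) since 33·10 = 330 ≡ 1, so λ ≡ 41·10 ≡ 34.
  x = λ² - 30 - 30 = 1156 - 60 ≡ 15; y = λ·(30 - 15) - 40 ≡ 0. → (15, 0)
3P: (15, 0) + (30, 40). λ = (40 - 0)/(30 - 15) ≡ 40/15 mod 47. 15⁻¹ ≡ 22 (mod 47), so λ ≡ 34.
  x = λ² - 15 - 30 = 1156 - 45 ≡ 30; y = λ·(15 - 30) - 0 ≡ 7. → (30, 7)
4P: (30, 7) + (30, 40): same x and y₁ ≡ -y₂, so the sum is ∞.
4P = ∞, so the order is 4.

4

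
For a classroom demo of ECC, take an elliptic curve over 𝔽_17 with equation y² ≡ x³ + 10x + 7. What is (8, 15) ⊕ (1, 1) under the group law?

(12, 11)

(8, 15) + (1, 1). λ = (1 - 15)/(1 - 8) ≡ 3/10 mod 17. 10⁻¹ ≡ 12 (mod 17) since 10·12 = 120 ≡ 1, so λ ≡ 2.
  x = λ² - 8 - 1 = 4 - 9 ≡ 12; y = λ·(8 - 12) - 15 ≡ 11. → (12, 11)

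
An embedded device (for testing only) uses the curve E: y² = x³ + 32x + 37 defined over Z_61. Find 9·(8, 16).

Write Q = (8, 16).
Repeated addition: build up to 9Q.
2Q: tangent at (8, 16): λ = (3·8² + 32)/(2·16) ≡ 41/32. 32⁻¹ ≡ 21 (mod 61) since 32·21 = 672 ≡ 1, so λ ≡ 41·21 ≡ 7.
  x = λ² - 8 - 8 = 49 - 16 ≡ 33; y = λ·(8 - 33) - 16 ≡ 53. → (33, 53)
3Q: (33, 53) + (8, 16). λ = (16 - 53)/(8 - 33) ≡ 24/36 mod 61. 36⁻¹ ≡ 39 (mod 61), so λ ≡ 21.
  x = λ² - 33 - 8 = 441 - 41 ≡ 34; y = λ·(33 - 34) - 53 ≡ 48. → (34, 48)
4Q: (34, 48) + (8, 16). λ = (16 - 48)/(8 - 34) ≡ 29/35 mod 61. 35⁻¹ ≡ 7 (mod 61) since 35·7 = 245 ≡ 1, so λ ≡ 20.
  x = λ² - 34 - 8 = 400 - 42 ≡ 53; y = λ·(34 - 53) - 48 ≡ 60. → (53, 60)
5Q: (53, 60) + (8, 16). λ = (16 - 60)/(8 - 53) ≡ 17/16 mod 61. 16⁻¹ ≡ 42 (mod 61) since 16·42 = 672 ≡ 1, so λ ≡ 43.
  x = λ² - 53 - 8 = 1849 - 61 ≡ 19; y = λ·(53 - 19) - 60 ≡ 60. → (19, 60)
6Q: (19, 60) + (8, 16). λ = (16 - 60)/(8 - 19) ≡ 17/50 mod 61. 50⁻¹ ≡ 11 (mod 61) since 50·11 = 550 ≡ 1, so λ ≡ 4.
  x = λ² - 19 - 8 = 16 - 27 ≡ 50; y = λ·(19 - 50) - 60 ≡ 60. → (50, 60)
7Q: (50, 60) + (8, 16). λ = (16 - 60)/(8 - 50) ≡ 17/19 mod 61. 19⁻¹ ≡ 45 (mod 61), so λ ≡ 33.
  x = λ² - 50 - 8 = 1089 - 58 ≡ 55; y = λ·(50 - 55) - 60 ≡ 19. → (55, 19)
8Q: (55, 19) + (8, 16). λ = (16 - 19)/(8 - 55) ≡ 58/14 mod 61. 14⁻¹ ≡ 48 (mod 61), so λ ≡ 39.
  x = λ² - 55 - 8 = 1521 - 63 ≡ 55; y = λ·(55 - 55) - 19 ≡ 42. → (55, 42)
9Q: (55, 42) + (8, 16). λ = (16 - 42)/(8 - 55) ≡ 35/14 mod 61. 14⁻¹ ≡ 48 (mod 61), so λ ≡ 33.
  x = λ² - 55 - 8 = 1089 - 63 ≡ 50; y = λ·(55 - 50) - 42 ≡ 1. → (50, 1)

(50, 1)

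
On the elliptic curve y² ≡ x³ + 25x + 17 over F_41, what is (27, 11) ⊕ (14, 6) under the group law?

(5, 29)

(27, 11) + (14, 6). λ = (6 - 11)/(14 - 27) ≡ 36/28 mod 41. 28⁻¹ ≡ 22 (mod 41), so λ ≡ 13.
  x = λ² - 27 - 14 = 169 - 41 ≡ 5; y = λ·(27 - 5) - 11 ≡ 29. → (5, 29)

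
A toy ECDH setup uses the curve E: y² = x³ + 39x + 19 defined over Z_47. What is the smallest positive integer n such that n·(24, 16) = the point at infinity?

2P: tangent at (24, 16): λ = (3·24² + 39)/(2·16) ≡ 28/32. 32⁻¹ ≡ 25 (mod 47), so λ ≡ 28·25 ≡ 42.
  x = λ² - 24 - 24 = 1764 - 48 ≡ 24; y = λ·(24 - 24) - 16 ≡ 31. → (24, 31)
3P: (24, 31) + (24, 16): same x and y₁ ≡ -y₂, so the sum is the point at infinity.
3P = the point at infinity, so the order is 3.

3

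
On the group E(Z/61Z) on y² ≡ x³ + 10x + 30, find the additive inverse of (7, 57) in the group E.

-(7, 57) = (7, -57 mod 61) = (7, 4).

(7, 4)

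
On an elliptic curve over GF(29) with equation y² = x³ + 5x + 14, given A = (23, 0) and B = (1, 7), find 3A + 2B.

(26, 1)

First 3A:
Repeated addition: build up to 3A.
2A: (23, 0) + (23, 0): same x and y₁ ≡ -y₂, so the sum is ∞.
3A: ∞ + (23, 0) = (23, 0) (identity).
3A = (23, 0).
Next 2B:
Repeated addition: build up to 2B.
2B: tangent at (1, 7): λ = (3·1² + 5)/(2·7) ≡ 8/14. 14⁻¹ ≡ 27 (mod 29) since 14·27 = 378 ≡ 1, so λ ≡ 8·27 ≡ 13.
  x = λ² - 1 - 1 = 169 - 2 ≡ 22; y = λ·(1 - 22) - 7 ≡ 10. → (22, 10)
2B = (22, 10).
Finally 3A + 2B:
(23, 0) + (22, 10). λ = (10 - 0)/(22 - 23) ≡ 10/28 mod 29. 28⁻¹ ≡ 28 (mod 29) since 28·28 = 784 ≡ 1, so λ ≡ 19.
  x = λ² - 23 - 22 = 361 - 45 ≡ 26; y = λ·(23 - 26) - 0 ≡ 1. → (26, 1)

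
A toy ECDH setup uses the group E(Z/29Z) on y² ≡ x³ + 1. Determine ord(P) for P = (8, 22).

2P: tangent at (8, 22): λ = (3·8² + 0)/(2·22) ≡ 18/15. 15⁻¹ ≡ 2 (mod 29) since 15·2 = 30 ≡ 1, so λ ≡ 18·2 ≡ 7.
  x = λ² - 8 - 8 = 49 - 16 ≡ 4; y = λ·(8 - 4) - 22 ≡ 6. → (4, 6)
3P: (4, 6) + (8, 22). λ = (22 - 6)/(8 - 4) ≡ 16/4 mod 29. 4⁻¹ ≡ 22 (mod 29) since 4·22 = 88 ≡ 1, so λ ≡ 4.
  x = λ² - 4 - 8 = 16 - 12 ≡ 4; y = λ·(4 - 4) - 6 ≡ 23. → (4, 23)
4P: (4, 23) + (8, 22). λ = (22 - 23)/(8 - 4) ≡ 28/4 mod 29. 4⁻¹ ≡ 22 (mod 29) since 4·22 = 88 ≡ 1, so λ ≡ 7.
  x = λ² - 4 - 8 = 49 - 12 ≡ 8; y = λ·(4 - 8) - 23 ≡ 7. → (8, 7)
5P: (8, 7) + (8, 22): same x and y₁ ≡ -y₂, so the sum is O.
5P = O, so the order is 5.

5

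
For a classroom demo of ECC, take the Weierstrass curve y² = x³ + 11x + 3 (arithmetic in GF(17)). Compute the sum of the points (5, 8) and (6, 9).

(5, 8) + (6, 9). λ = (9 - 8)/(6 - 5) ≡ 1/1 mod 17. 1⁻¹ ≡ 1 (mod 17) since 1·1 = 1 ≡ 1, so λ ≡ 1.
  x = λ² - 5 - 6 = 1 - 11 ≡ 7; y = λ·(5 - 7) - 8 ≡ 7. → (7, 7)

(7, 7)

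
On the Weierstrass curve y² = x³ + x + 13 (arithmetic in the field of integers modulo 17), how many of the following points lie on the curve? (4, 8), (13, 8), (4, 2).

2

(4, 8): 8² ≡ 13, rhs ≡ 13 → on.
(13, 8): 8² ≡ 13, rhs ≡ 13 → on.
(4, 2): 2² ≡ 4, rhs ≡ 13 → off.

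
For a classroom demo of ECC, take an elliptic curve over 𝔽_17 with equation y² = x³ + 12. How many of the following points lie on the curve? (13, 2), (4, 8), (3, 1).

0

(13, 2): 2² ≡ 4, rhs ≡ 16 → off.
(4, 8): 8² ≡ 13, rhs ≡ 8 → off.
(3, 1): 1² ≡ 1, rhs ≡ 5 → off.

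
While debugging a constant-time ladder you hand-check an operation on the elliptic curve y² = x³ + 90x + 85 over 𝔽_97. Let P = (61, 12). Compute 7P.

(84, 93)

Repeated addition: build up to 7P.
2P: tangent at (61, 12): λ = (3·61² + 90)/(2·12) ≡ 1/24. 24⁻¹ ≡ 93 (mod 97) since 24·93 = 2232 ≡ 1, so λ ≡ 1·93 ≡ 93.
  x = λ² - 61 - 61 = 8649 - 122 ≡ 88; y = λ·(61 - 88) - 12 ≡ 96. → (88, 96)
3P: (88, 96) + (61, 12). λ = (12 - 96)/(61 - 88) ≡ 13/70 mod 97. 70⁻¹ ≡ 79 (mod 97), so λ ≡ 57.
  x = λ² - 88 - 61 = 3249 - 149 ≡ 93; y = λ·(88 - 93) - 96 ≡ 7. → (93, 7)
4P: (93, 7) + (61, 12). λ = (12 - 7)/(61 - 93) ≡ 5/65 mod 97. 65⁻¹ ≡ 3 (mod 97), so λ ≡ 15.
  x = λ² - 93 - 61 = 225 - 154 ≡ 71; y = λ·(93 - 71) - 7 ≡ 32. → (71, 32)
5P: (71, 32) + (61, 12). λ = (12 - 32)/(61 - 71) ≡ 77/87 mod 97. 87⁻¹ ≡ 29 (mod 97) since 87·29 = 2523 ≡ 1, so λ ≡ 2.
  x = λ² - 71 - 61 = 4 - 132 ≡ 66; y = λ·(71 - 66) - 32 ≡ 75. → (66, 75)
6P: (66, 75) + (61, 12). λ = (12 - 75)/(61 - 66) ≡ 34/92 mod 97. 92⁻¹ ≡ 58 (mod 97) since 92·58 = 5336 ≡ 1, so λ ≡ 32.
  x = λ² - 66 - 61 = 1024 - 127 ≡ 24; y = λ·(66 - 24) - 75 ≡ 8. → (24, 8)
7P: (24, 8) + (61, 12). λ = (12 - 8)/(61 - 24) ≡ 4/37 mod 97. 37⁻¹ ≡ 21 (mod 97), so λ ≡ 84.
  x = λ² - 24 - 61 = 7056 - 85 ≡ 84; y = λ·(24 - 84) - 8 ≡ 93. → (84, 93)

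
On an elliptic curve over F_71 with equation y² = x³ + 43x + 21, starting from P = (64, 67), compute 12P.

Double-and-add on 12 = (1100)₂. Start with P = (64, 67) for the leading 1-bit.
double: tangent at (64, 67): λ = (3·64² + 43)/(2·67) ≡ 48/63. 63⁻¹ ≡ 62 (mod 71), so λ ≡ 48·62 ≡ 65.
  x = λ² - 64 - 64 = 4225 - 128 ≡ 50; y = λ·(64 - 50) - 67 ≡ 62. → (50, 62)
add P: (50, 62) + (64, 67). λ = (67 - 62)/(64 - 50) ≡ 5/14 mod 71. 14⁻¹ ≡ 66 (mod 71), so λ ≡ 46.
  x = λ² - 50 - 64 = 2116 - 114 ≡ 14; y = λ·(50 - 14) - 62 ≡ 32. → (14, 32)
double: tangent at (14, 32): λ = (3·14² + 43)/(2·32) ≡ 63/64. 64⁻¹ ≡ 10 (mod 71), so λ ≡ 63·10 ≡ 62.
  x = λ² - 14 - 14 = 3844 - 28 ≡ 53; y = λ·(14 - 53) - 32 ≡ 35. → (53, 35)
double: tangent at (53, 35): λ = (3·53² + 43)/(2·35) ≡ 21/70. 70⁻¹ ≡ 70 (mod 71), so λ ≡ 21·70 ≡ 50.
  x = λ² - 53 - 53 = 2500 - 106 ≡ 51; y = λ·(53 - 51) - 35 ≡ 65. → (51, 65)

(51, 65)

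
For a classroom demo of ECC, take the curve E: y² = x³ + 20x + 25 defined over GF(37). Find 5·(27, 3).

Write Q = (27, 3).
Repeated addition: build up to 5Q.
2Q: tangent at (27, 3): λ = (3·27² + 20)/(2·3) ≡ 24/6. 6⁻¹ ≡ 31 (mod 37), so λ ≡ 24·31 ≡ 4.
  x = λ² - 27 - 27 = 16 - 54 ≡ 36; y = λ·(27 - 36) - 3 ≡ 35. → (36, 35)
3Q: (36, 35) + (27, 3). λ = (3 - 35)/(27 - 36) ≡ 5/28 mod 37. 28⁻¹ ≡ 4 (mod 37), so λ ≡ 20.
  x = λ² - 36 - 27 = 400 - 63 ≡ 4; y = λ·(36 - 4) - 35 ≡ 13. → (4, 13)
4Q: (4, 13) + (27, 3). λ = (3 - 13)/(27 - 4) ≡ 27/23 mod 37. 23⁻¹ ≡ 29 (mod 37), so λ ≡ 6.
  x = λ² - 4 - 27 = 36 - 31 ≡ 5; y = λ·(4 - 5) - 13 ≡ 18. → (5, 18)
5Q: (5, 18) + (27, 3). λ = (3 - 18)/(27 - 5) ≡ 22/22 mod 37. 22⁻¹ ≡ 32 (mod 37) since 22·32 = 704 ≡ 1, so λ ≡ 1.
  x = λ² - 5 - 27 = 1 - 32 ≡ 6; y = λ·(5 - 6) - 18 ≡ 18. → (6, 18)

(6, 18)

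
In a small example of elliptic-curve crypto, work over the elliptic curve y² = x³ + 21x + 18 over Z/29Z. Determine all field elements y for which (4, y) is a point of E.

none

x³ + 21x + 18 = 166 ≡ 21 (mod 29).
21 is a non-residue mod 29; no y exists.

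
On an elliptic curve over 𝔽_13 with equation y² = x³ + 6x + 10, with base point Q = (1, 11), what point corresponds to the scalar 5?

Repeated addition: build up to 5Q.
2Q: tangent at (1, 11): λ = (3·1² + 6)/(2·11) ≡ 9/9. 9⁻¹ ≡ 3 (mod 13) since 9·3 = 27 ≡ 1, so λ ≡ 9·3 ≡ 1.
  x = λ² - 1 - 1 = 1 - 2 ≡ 12; y = λ·(1 - 12) - 11 ≡ 4. → (12, 4)
3Q: (12, 4) + (1, 11). λ = (11 - 4)/(1 - 12) ≡ 7/2 mod 13. 2⁻¹ ≡ 7 (mod 13), so λ ≡ 10.
  x = λ² - 12 - 1 = 100 - 13 ≡ 9; y = λ·(12 - 9) - 4 ≡ 0. → (9, 0)
4Q: (9, 0) + (1, 11). λ = (11 - 0)/(1 - 9) ≡ 11/5 mod 13. 5⁻¹ ≡ 8 (mod 13) since 5·8 = 40 ≡ 1, so λ ≡ 10.
  x = λ² - 9 - 1 = 100 - 10 ≡ 12; y = λ·(9 - 12) - 0 ≡ 9. → (12, 9)
5Q: (12, 9) + (1, 11). λ = (11 - 9)/(1 - 12) ≡ 2/2 mod 13. 2⁻¹ ≡ 7 (mod 13) since 2·7 = 14 ≡ 1, so λ ≡ 1.
  x = λ² - 12 - 1 = 1 - 13 ≡ 1; y = λ·(12 - 1) - 9 ≡ 2. → (1, 2)

(1, 2)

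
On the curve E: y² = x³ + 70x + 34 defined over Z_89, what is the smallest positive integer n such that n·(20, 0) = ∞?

2P: (20, 0) + (20, 0): same x and y₁ ≡ -y₂, so the sum is ∞.
2P = ∞, so the order is 2.

2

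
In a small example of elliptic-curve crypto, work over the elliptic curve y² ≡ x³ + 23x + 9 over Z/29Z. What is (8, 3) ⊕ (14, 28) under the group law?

(8, 3) + (14, 28). λ = (28 - 3)/(14 - 8) ≡ 25/6 mod 29. 6⁻¹ ≡ 5 (mod 29), so λ ≡ 9.
  x = λ² - 8 - 14 = 81 - 22 ≡ 1; y = λ·(8 - 1) - 3 ≡ 2. → (1, 2)

(1, 2)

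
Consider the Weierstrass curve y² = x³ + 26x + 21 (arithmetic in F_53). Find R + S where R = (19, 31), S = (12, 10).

(19, 31) + (12, 10). λ = (10 - 31)/(12 - 19) ≡ 32/46 mod 53. 46⁻¹ ≡ 15 (mod 53), so λ ≡ 3.
  x = λ² - 19 - 12 = 9 - 31 ≡ 31; y = λ·(19 - 31) - 31 ≡ 39. → (31, 39)

(31, 39)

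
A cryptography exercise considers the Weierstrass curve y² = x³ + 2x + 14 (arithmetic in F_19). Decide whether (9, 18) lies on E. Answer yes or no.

yes

y² = 18² ≡ 1; x³ + 2x + 14 = 761 ≡ 1 (mod 19). 1 = 1.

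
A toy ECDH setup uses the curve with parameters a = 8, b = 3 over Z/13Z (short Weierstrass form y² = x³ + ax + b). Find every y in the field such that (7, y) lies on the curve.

x³ + 8x + 3 = 402 ≡ 12 (mod 13).
Square roots of 12 mod 13: 5 and 8 (since 5² = 25 ≡ 12).

5, 8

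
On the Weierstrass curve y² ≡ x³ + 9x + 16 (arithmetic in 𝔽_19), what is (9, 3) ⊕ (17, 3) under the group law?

(12, 16)

(9, 3) + (17, 3). λ = (3 - 3)/(17 - 9) ≡ 0/8 mod 19. 8⁻¹ ≡ 12 (mod 19), so λ ≡ 0.
  x = λ² - 9 - 17 = 0 - 26 ≡ 12; y = λ·(9 - 12) - 3 ≡ 16. → (12, 16)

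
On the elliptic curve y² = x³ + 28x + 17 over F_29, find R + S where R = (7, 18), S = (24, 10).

(7, 18) + (24, 10). λ = (10 - 18)/(24 - 7) ≡ 21/17 mod 29. 17⁻¹ ≡ 12 (mod 29), so λ ≡ 20.
  x = λ² - 7 - 24 = 400 - 31 ≡ 21; y = λ·(7 - 21) - 18 ≡ 21. → (21, 21)

(21, 21)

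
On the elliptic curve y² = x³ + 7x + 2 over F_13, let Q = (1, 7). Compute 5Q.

Repeated addition: build up to 5Q.
2Q: tangent at (1, 7): λ = (3·1² + 7)/(2·7) ≡ 10/1. 1⁻¹ ≡ 1 (mod 13), so λ ≡ 10·1 ≡ 10.
  x = λ² - 1 - 1 = 100 - 2 ≡ 7; y = λ·(1 - 7) - 7 ≡ 11. → (7, 11)
3Q: (7, 11) + (1, 7). λ = (7 - 11)/(1 - 7) ≡ 9/7 mod 13. 7⁻¹ ≡ 2 (mod 13), so λ ≡ 5.
  x = λ² - 7 - 1 = 25 - 8 ≡ 4; y = λ·(7 - 4) - 11 ≡ 4. → (4, 4)
4Q: (4, 4) + (1, 7). λ = (7 - 4)/(1 - 4) ≡ 3/10 mod 13. 10⁻¹ ≡ 4 (mod 13), so λ ≡ 12.
  x = λ² - 4 - 1 = 144 - 5 ≡ 9; y = λ·(4 - 9) - 4 ≡ 1. → (9, 1)
5Q: (9, 1) + (1, 7). λ = (7 - 1)/(1 - 9) ≡ 6/5 mod 13. 5⁻¹ ≡ 8 (mod 13) since 5·8 = 40 ≡ 1, so λ ≡ 9.
  x = λ² - 9 - 1 = 81 - 10 ≡ 6; y = λ·(9 - 6) - 1 ≡ 0. → (6, 0)

(6, 0)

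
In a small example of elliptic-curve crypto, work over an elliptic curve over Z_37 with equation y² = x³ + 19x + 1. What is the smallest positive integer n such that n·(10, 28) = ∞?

2P: tangent at (10, 28): λ = (3·10² + 19)/(2·28) ≡ 23/19. 19⁻¹ ≡ 2 (mod 37) since 19·2 = 38 ≡ 1, so λ ≡ 23·2 ≡ 9.
  x = λ² - 10 - 10 = 81 - 20 ≡ 24; y = λ·(10 - 24) - 28 ≡ 31. → (24, 31)
3P: (24, 31) + (10, 28). λ = (28 - 31)/(10 - 24) ≡ 34/23 mod 37. 23⁻¹ ≡ 29 (mod 37), so λ ≡ 24.
  x = λ² - 24 - 10 = 576 - 34 ≡ 24; y = λ·(24 - 24) - 31 ≡ 6. → (24, 6)
4P: (24, 6) + (10, 28). λ = (28 - 6)/(10 - 24) ≡ 22/23 mod 37. 23⁻¹ ≡ 29 (mod 37) since 23·29 = 667 ≡ 1, so λ ≡ 9.
  x = λ² - 24 - 10 = 81 - 34 ≡ 10; y = λ·(24 - 10) - 6 ≡ 9. → (10, 9)
5P: (10, 9) + (10, 28): same x and y₁ ≡ -y₂, so the sum is ∞.
5P = ∞, so the order is 5.

5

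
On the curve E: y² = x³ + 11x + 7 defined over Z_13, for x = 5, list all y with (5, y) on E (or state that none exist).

none

x³ + 11x + 7 = 187 ≡ 5 (mod 13).
5 is a non-residue mod 13; no y exists.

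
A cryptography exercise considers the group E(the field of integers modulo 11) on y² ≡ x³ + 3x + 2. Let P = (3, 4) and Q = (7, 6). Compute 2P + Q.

First 2P:
Repeated addition: build up to 2P.
2P: tangent at (3, 4): λ = (3·3² + 3)/(2·4) ≡ 8/8. 8⁻¹ ≡ 7 (mod 11) since 8·7 = 56 ≡ 1, so λ ≡ 8·7 ≡ 1.
  x = λ² - 3 - 3 = 1 - 6 ≡ 6; y = λ·(3 - 6) - 4 ≡ 4. → (6, 4)
2P = (6, 4).
Finally 2P + Q:
(6, 4) + (7, 6). λ = (6 - 4)/(7 - 6) ≡ 2/1 mod 11. 1⁻¹ ≡ 1 (mod 11) since 1·1 = 1 ≡ 1, so λ ≡ 2.
  x = λ² - 6 - 7 = 4 - 13 ≡ 2; y = λ·(6 - 2) - 4 ≡ 4. → (2, 4)

(2, 4)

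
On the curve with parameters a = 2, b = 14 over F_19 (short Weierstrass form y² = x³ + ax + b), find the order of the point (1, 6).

7

2P: tangent at (1, 6): λ = (3·1² + 2)/(2·6) ≡ 5/12. 12⁻¹ ≡ 8 (mod 19) since 12·8 = 96 ≡ 1, so λ ≡ 5·8 ≡ 2.
  x = λ² - 1 - 1 = 4 - 2 ≡ 2; y = λ·(1 - 2) - 6 ≡ 11. → (2, 11)
3P: (2, 11) + (1, 6). λ = (6 - 11)/(1 - 2) ≡ 14/18 mod 19. 18⁻¹ ≡ 18 (mod 19) since 18·18 = 324 ≡ 1, so λ ≡ 5.
  x = λ² - 2 - 1 = 25 - 3 ≡ 3; y = λ·(2 - 3) - 11 ≡ 3. → (3, 3)
4P: (3, 3) + (1, 6). λ = (6 - 3)/(1 - 3) ≡ 3/17 mod 19. 17⁻¹ ≡ 9 (mod 19), so λ ≡ 8.
  x = λ² - 3 - 1 = 64 - 4 ≡ 3; y = λ·(3 - 3) - 3 ≡ 16. → (3, 16)
5P: (3, 16) + (1, 6). λ = (6 - 16)/(1 - 3) ≡ 9/17 mod 19. 17⁻¹ ≡ 9 (mod 19) since 17·9 = 153 ≡ 1, so λ ≡ 5.
  x = λ² - 3 - 1 = 25 - 4 ≡ 2; y = λ·(3 - 2) - 16 ≡ 8. → (2, 8)
6P: (2, 8) + (1, 6). λ = (6 - 8)/(1 - 2) ≡ 17/18 mod 19. 18⁻¹ ≡ 18 (mod 19), so λ ≡ 2.
  x = λ² - 2 - 1 = 4 - 3 ≡ 1; y = λ·(2 - 1) - 8 ≡ 13. → (1, 13)
7P: (1, 13) + (1, 6): same x and y₁ ≡ -y₂, so the sum is O.
7P = O, so the order is 7.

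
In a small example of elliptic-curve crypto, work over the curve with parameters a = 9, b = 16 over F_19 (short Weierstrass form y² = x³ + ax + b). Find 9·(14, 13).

(2, 17)

Write Q = (14, 13).
Double-and-add on 9 = (1001)₂. Start with Q = (14, 13) for the leading 1-bit.
double: tangent at (14, 13): λ = (3·14² + 9)/(2·13) ≡ 8/7. 7⁻¹ ≡ 11 (mod 19) since 7·11 = 77 ≡ 1, so λ ≡ 8·11 ≡ 12.
  x = λ² - 14 - 14 = 144 - 28 ≡ 2; y = λ·(14 - 2) - 13 ≡ 17. → (2, 17)
double: tangent at (2, 17): λ = (3·2² + 9)/(2·17) ≡ 2/15. 15⁻¹ ≡ 14 (mod 19) since 15·14 = 210 ≡ 1, so λ ≡ 2·14 ≡ 9.
  x = λ² - 2 - 2 = 81 - 4 ≡ 1; y = λ·(2 - 1) - 17 ≡ 11. → (1, 11)
double: tangent at (1, 11): λ = (3·1² + 9)/(2·11) ≡ 12/3. 3⁻¹ ≡ 13 (mod 19), so λ ≡ 12·13 ≡ 4.
  x = λ² - 1 - 1 = 16 - 2 ≡ 14; y = λ·(1 - 14) - 11 ≡ 13. → (14, 13)
add Q: tangent at (14, 13): λ = (3·14² + 9)/(2·13) ≡ 8/7. 7⁻¹ ≡ 11 (mod 19), so λ ≡ 8·11 ≡ 12.
  x = λ² - 14 - 14 = 144 - 28 ≡ 2; y = λ·(14 - 2) - 13 ≡ 17. → (2, 17)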